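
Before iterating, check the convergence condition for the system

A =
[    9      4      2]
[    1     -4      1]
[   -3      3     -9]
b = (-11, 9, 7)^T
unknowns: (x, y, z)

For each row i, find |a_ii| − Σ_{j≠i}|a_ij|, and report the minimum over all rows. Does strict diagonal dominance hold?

row 1: |9| − (4+2) = 3
row 2: |-4| − (1+1) = 2
row 3: |-9| − (3+3) = 3
minimum over rows = 2 → strictly diagonally dominant (convergence guaranteed)

2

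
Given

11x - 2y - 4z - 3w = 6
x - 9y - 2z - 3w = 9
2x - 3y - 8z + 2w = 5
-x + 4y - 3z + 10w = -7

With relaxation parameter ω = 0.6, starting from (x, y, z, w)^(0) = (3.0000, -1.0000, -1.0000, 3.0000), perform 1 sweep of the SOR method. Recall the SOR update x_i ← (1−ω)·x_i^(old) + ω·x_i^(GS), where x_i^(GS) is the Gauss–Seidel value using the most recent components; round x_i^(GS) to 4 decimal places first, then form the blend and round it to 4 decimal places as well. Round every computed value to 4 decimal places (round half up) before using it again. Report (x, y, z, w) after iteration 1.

(1.6909, -1.3539, 0.2332, 1.2484)

Iteration 1:
  x: GS value = (6 - (-2)·-1.0000 - (-4)·-1.0000 - (-3)·3.0000) / (11) = 0.8182;  x ← (1−ω)·3.0000 + ω·0.8182 = 1.6909
  y: GS value = (9 - (1)·1.6909 - (-2)·-1.0000 - (-3)·3.0000) / (-9) = -1.5899;  y ← (1−ω)·-1.0000 + ω·-1.5899 = -1.3539
  z: GS value = (5 - (2)·1.6909 - (-3)·-1.3539 - (2)·3.0000) / (-8) = 1.0554;  z ← (1−ω)·-1.0000 + ω·1.0554 = 0.2332
  w: GS value = (-7 - (-1)·1.6909 - (4)·-1.3539 - (-3)·0.2332) / (10) = 0.0806;  w ← (1−ω)·3.0000 + ω·0.0806 = 1.2484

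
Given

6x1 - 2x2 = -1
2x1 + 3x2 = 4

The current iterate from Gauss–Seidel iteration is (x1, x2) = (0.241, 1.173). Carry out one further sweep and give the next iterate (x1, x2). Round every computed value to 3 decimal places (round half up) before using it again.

(0.224, 1.184)

One sweep:
  x1 = (-1 - (-2)·1.173) / (6) = 0.224
  x2 = (4 - (2)·0.224) / (3) = 1.184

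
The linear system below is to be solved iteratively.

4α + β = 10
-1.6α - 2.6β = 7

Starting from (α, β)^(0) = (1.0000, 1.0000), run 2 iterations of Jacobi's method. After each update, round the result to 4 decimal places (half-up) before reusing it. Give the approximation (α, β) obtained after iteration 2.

Iteration 1:
  α = (10 - (1)·1.0000) / (4) = 2.2500
  β = (7 - (-1.6)·1.0000) / (-2.6) = -3.3077
Iteration 2:
  α = (10 - (1)·-3.3077) / (4) = 3.3269
  β = (7 - (-1.6)·2.2500) / (-2.6) = -4.0769

(3.3269, -4.0769)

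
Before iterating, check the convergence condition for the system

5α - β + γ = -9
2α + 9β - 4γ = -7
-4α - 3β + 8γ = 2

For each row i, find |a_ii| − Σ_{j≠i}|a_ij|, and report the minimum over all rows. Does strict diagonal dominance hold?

row 1: |5| − (1+1) = 3
row 2: |9| − (2+4) = 3
row 3: |8| − (4+3) = 1
minimum over rows = 1 → strictly diagonally dominant (convergence guaranteed)

1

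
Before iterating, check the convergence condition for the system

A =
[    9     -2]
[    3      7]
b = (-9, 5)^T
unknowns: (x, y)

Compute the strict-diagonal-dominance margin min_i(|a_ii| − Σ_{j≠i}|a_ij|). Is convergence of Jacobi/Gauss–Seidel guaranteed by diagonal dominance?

4

row 1: |9| − (2) = 7
row 2: |7| − (3) = 4
minimum over rows = 4 → strictly diagonally dominant (convergence guaranteed)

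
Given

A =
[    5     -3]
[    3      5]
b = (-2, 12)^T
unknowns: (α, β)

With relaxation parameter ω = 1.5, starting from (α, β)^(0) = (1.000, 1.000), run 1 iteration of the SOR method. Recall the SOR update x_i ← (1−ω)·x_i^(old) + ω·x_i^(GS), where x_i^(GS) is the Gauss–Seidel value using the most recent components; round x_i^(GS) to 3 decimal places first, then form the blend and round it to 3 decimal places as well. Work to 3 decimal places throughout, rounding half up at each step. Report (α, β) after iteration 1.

(-0.200, 3.280)

Iteration 1:
  α: GS value = (-2 - (-3)·1.000) / (5) = 0.200;  α ← (1−ω)·1.000 + ω·0.200 = -0.200
  β: GS value = (12 - (3)·-0.200) / (5) = 2.520;  β ← (1−ω)·1.000 + ω·2.520 = 3.280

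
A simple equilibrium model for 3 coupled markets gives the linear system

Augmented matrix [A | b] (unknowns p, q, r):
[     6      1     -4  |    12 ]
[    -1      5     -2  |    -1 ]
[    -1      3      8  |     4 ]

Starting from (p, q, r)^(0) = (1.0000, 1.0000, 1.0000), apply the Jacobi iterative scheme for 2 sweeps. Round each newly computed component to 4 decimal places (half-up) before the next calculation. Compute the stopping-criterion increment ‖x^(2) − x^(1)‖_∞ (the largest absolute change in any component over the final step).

Iteration 1:
  p = (12 - (1)·1.0000 - (-4)·1.0000) / (6) = 2.5000
  q = (-1 - (-1)·1.0000 - (-2)·1.0000) / (5) = 0.4000
  r = (4 - (-1)·1.0000 - (3)·1.0000) / (8) = 0.2500
Iteration 2:
  p = (12 - (1)·0.4000 - (-4)·0.2500) / (6) = 2.1000
  q = (-1 - (-1)·2.5000 - (-2)·0.2500) / (5) = 0.4000
  r = (4 - (-1)·2.5000 - (3)·0.4000) / (8) = 0.6625
Change: (-0.4000, 0.0000, 0.4125) → max |·| = 0.4125

0.4125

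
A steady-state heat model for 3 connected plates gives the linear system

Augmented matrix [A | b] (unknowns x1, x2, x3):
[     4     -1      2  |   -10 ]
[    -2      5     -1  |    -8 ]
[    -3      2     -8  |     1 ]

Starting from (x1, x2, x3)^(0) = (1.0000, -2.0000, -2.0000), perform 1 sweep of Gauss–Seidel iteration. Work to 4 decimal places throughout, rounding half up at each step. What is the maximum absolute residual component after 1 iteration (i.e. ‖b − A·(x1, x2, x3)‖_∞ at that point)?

Iteration 1:
  x1 = (-10 - (-1)·-2.0000 - (2)·-2.0000) / (4) = -2.0000
  x2 = (-8 - (-2)·-2.0000 - (-1)·-2.0000) / (5) = -2.8000
  x3 = (1 - (-3)·-2.0000 - (2)·-2.8000) / (-8) = -0.0750
Residual b − A·x = (-4.6500, 1.9250, 0.0000); ∞-norm = 4.6500

4.6500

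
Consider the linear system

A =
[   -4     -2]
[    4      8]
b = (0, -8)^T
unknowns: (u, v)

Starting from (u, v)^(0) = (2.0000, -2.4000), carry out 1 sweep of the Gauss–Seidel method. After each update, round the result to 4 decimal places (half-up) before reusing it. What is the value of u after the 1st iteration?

1.2000

Iteration 1:
  u = (0 - (-2)·-2.4000) / (-4) = 1.2000
  v = (-8 - (4)·1.2000) / (8) = -1.6000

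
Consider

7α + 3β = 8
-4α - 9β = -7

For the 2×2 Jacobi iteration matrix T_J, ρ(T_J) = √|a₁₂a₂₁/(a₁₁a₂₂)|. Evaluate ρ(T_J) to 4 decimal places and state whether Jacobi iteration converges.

a₁₂a₂₁/(a₁₁a₂₂) = (3)·(-4) / ((7)·(-9)) = 0.190476
ρ = √|0.190476| = √0.190476 = 0.4364
ρ < 1, so Jacobi converges

0.4364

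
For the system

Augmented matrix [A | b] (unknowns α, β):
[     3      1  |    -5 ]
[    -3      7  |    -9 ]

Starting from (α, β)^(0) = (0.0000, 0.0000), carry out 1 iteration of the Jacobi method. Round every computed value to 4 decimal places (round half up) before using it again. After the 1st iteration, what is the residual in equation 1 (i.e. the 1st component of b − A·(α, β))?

1.2858

Iteration 1:
  α = (-5 - (1)·0.0000) / (3) = -1.6667
  β = (-9 - (-3)·0.0000) / (7) = -1.2857
Residual b − A·x = (1.2858, -5.0002)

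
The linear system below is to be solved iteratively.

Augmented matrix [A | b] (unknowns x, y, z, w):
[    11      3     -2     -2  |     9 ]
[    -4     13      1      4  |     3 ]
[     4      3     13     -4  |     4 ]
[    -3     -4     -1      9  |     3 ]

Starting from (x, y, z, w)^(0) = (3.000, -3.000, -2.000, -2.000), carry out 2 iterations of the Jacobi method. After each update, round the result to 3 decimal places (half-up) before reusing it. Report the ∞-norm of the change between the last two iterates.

1.653

Iteration 1:
  x = (9 - (3)·-3.000 - (-2)·-2.000 - (-2)·-2.000) / (11) = 0.909
  y = (3 - (-4)·3.000 - (1)·-2.000 - (4)·-2.000) / (13) = 1.923
  z = (4 - (4)·3.000 - (3)·-3.000 - (-4)·-2.000) / (13) = -0.538
  w = (3 - (-3)·3.000 - (-4)·-3.000 - (-1)·-2.000) / (9) = -0.222
Iteration 2:
  x = (9 - (3)·1.923 - (-2)·-0.538 - (-2)·-0.222) / (11) = 0.156
  y = (3 - (-4)·0.909 - (1)·-0.538 - (4)·-0.222) / (13) = 0.620
  z = (4 - (4)·0.909 - (3)·1.923 - (-4)·-0.222) / (13) = -0.484
  w = (3 - (-3)·0.909 - (-4)·1.923 - (-1)·-0.538) / (9) = 1.431
Change: (-0.753, -1.303, 0.054, 1.653) → max |·| = 1.653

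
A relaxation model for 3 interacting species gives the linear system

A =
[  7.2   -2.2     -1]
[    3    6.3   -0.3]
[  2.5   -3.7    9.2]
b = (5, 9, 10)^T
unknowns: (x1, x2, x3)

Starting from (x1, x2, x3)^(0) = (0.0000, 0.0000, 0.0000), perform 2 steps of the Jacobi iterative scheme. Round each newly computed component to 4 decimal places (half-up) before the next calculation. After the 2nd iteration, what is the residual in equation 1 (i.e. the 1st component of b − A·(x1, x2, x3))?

-0.2275

Iteration 1:
  x1 = (5 - (-2.2)·0.0000 - (-1)·0.0000) / (7.2) = 0.6944
  x2 = (9 - (3)·0.0000 - (-0.3)·0.0000) / (6.3) = 1.4286
  x3 = (10 - (2.5)·0.0000 - (-3.7)·0.0000) / (9.2) = 1.0870
Iteration 2:
  x1 = (5 - (-2.2)·1.4286 - (-1)·1.0870) / (7.2) = 1.2819
  x2 = (9 - (3)·0.6944 - (-0.3)·1.0870) / (6.3) = 1.1497
  x3 = (10 - (2.5)·0.6944 - (-3.7)·1.4286) / (9.2) = 1.4728
Residual b − A·x = (-0.2275, -1.6470, -2.5006)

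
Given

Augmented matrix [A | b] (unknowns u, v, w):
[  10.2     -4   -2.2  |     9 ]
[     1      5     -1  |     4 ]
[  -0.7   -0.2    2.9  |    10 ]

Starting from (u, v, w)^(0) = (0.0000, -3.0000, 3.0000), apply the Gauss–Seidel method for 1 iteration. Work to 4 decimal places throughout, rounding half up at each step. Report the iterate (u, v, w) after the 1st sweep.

Iteration 1:
  u = (9 - (-4)·-3.0000 - (-2.2)·3.0000) / (10.2) = 0.3529
  v = (4 - (1)·0.3529 - (-1)·3.0000) / (5) = 1.3294
  w = (10 - (-0.7)·0.3529 - (-0.2)·1.3294) / (2.9) = 3.6251

(0.3529, 1.3294, 3.6251)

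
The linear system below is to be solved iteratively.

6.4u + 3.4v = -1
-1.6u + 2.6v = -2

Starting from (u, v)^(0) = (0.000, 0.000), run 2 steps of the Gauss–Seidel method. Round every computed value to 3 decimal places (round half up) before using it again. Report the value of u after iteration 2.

Iteration 1:
  u = (-1 - (3.4)·0.000) / (6.4) = -0.156
  v = (-2 - (-1.6)·-0.156) / (2.6) = -0.865
Iteration 2:
  u = (-1 - (3.4)·-0.865) / (6.4) = 0.303
  v = (-2 - (-1.6)·0.303) / (2.6) = -0.583

0.303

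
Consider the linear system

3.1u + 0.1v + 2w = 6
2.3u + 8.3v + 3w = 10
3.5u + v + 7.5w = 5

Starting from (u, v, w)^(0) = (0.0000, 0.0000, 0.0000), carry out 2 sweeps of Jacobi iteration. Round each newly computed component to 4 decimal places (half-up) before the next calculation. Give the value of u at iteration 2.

1.4665

Iteration 1:
  u = (6 - (0.1)·0.0000 - (2)·0.0000) / (3.1) = 1.9355
  v = (10 - (2.3)·0.0000 - (3)·0.0000) / (8.3) = 1.2048
  w = (5 - (3.5)·0.0000 - (1)·0.0000) / (7.5) = 0.6667
Iteration 2:
  u = (6 - (0.1)·1.2048 - (2)·0.6667) / (3.1) = 1.4665
  v = (10 - (2.3)·1.9355 - (3)·0.6667) / (8.3) = 0.4275
  w = (5 - (3.5)·1.9355 - (1)·1.2048) / (7.5) = -0.3972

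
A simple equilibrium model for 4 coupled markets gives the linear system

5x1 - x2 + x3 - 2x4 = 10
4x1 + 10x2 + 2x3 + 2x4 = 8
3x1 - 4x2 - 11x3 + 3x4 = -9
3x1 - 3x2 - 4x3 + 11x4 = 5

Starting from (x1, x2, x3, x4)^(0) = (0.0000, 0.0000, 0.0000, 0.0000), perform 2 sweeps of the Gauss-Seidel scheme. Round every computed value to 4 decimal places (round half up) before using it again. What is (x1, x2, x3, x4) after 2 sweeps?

(1.8892, -0.3094, 1.5564, 0.4209)

Iteration 1:
  x1 = (10 - (-1)·0.0000 - (1)·0.0000 - (-2)·0.0000) / (5) = 2.0000
  x2 = (8 - (4)·2.0000 - (2)·0.0000 - (2)·0.0000) / (10) = 0.0000
  x3 = (-9 - (3)·2.0000 - (-4)·0.0000 - (3)·0.0000) / (-11) = 1.3636
  x4 = (5 - (3)·2.0000 - (-3)·0.0000 - (-4)·1.3636) / (11) = 0.4049
Iteration 2:
  x1 = (10 - (-1)·0.0000 - (1)·1.3636 - (-2)·0.4049) / (5) = 1.8892
  x2 = (8 - (4)·1.8892 - (2)·1.3636 - (2)·0.4049) / (10) = -0.3094
  x3 = (-9 - (3)·1.8892 - (-4)·-0.3094 - (3)·0.4049) / (-11) = 1.5564
  x4 = (5 - (3)·1.8892 - (-3)·-0.3094 - (-4)·1.5564) / (11) = 0.4209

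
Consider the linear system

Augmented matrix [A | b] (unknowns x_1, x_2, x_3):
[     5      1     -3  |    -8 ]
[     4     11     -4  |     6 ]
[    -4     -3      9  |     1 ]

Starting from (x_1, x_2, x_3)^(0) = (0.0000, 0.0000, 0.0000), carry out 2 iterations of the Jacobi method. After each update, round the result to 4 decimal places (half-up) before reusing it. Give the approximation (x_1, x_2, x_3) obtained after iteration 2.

(-1.6424, 1.1677, -0.4182)

Iteration 1:
  x_1 = (-8 - (1)·0.0000 - (-3)·0.0000) / (5) = -1.6000
  x_2 = (6 - (4)·0.0000 - (-4)·0.0000) / (11) = 0.5455
  x_3 = (1 - (-4)·0.0000 - (-3)·0.0000) / (9) = 0.1111
Iteration 2:
  x_1 = (-8 - (1)·0.5455 - (-3)·0.1111) / (5) = -1.6424
  x_2 = (6 - (4)·-1.6000 - (-4)·0.1111) / (11) = 1.1677
  x_3 = (1 - (-4)·-1.6000 - (-3)·0.5455) / (9) = -0.4182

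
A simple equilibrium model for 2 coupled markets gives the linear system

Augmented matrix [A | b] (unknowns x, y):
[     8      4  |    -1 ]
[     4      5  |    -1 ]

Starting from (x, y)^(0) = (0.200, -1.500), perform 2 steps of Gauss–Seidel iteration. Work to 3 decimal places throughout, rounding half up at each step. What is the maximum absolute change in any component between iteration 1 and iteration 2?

0.400

Iteration 1:
  x = (-1 - (4)·-1.500) / (8) = 0.625
  y = (-1 - (4)·0.625) / (5) = -0.700
Iteration 2:
  x = (-1 - (4)·-0.700) / (8) = 0.225
  y = (-1 - (4)·0.225) / (5) = -0.380
Change: (-0.400, 0.320) → max |·| = 0.400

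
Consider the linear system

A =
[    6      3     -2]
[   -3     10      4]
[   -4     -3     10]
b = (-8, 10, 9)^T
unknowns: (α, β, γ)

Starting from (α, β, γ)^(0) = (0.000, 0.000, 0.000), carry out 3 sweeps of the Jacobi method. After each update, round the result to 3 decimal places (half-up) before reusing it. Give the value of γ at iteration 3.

Iteration 1:
  α = (-8 - (3)·0.000 - (-2)·0.000) / (6) = -1.333
  β = (10 - (-3)·0.000 - (4)·0.000) / (10) = 1.000
  γ = (9 - (-4)·0.000 - (-3)·0.000) / (10) = 0.900
Iteration 2:
  α = (-8 - (3)·1.000 - (-2)·0.900) / (6) = -1.533
  β = (10 - (-3)·-1.333 - (4)·0.900) / (10) = 0.240
  γ = (9 - (-4)·-1.333 - (-3)·1.000) / (10) = 0.667
Iteration 3:
  α = (-8 - (3)·0.240 - (-2)·0.667) / (6) = -1.231
  β = (10 - (-3)·-1.533 - (4)·0.667) / (10) = 0.273
  γ = (9 - (-4)·-1.533 - (-3)·0.240) / (10) = 0.359

0.359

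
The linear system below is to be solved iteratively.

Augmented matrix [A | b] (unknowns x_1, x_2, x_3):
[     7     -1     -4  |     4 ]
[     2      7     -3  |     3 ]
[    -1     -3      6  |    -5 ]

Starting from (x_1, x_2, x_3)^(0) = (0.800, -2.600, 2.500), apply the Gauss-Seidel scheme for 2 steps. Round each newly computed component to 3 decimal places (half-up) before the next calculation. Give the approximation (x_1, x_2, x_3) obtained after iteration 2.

Iteration 1:
  x_1 = (4 - (-1)·-2.600 - (-4)·2.500) / (7) = 1.629
  x_2 = (3 - (2)·1.629 - (-3)·2.500) / (7) = 1.035
  x_3 = (-5 - (-1)·1.629 - (-3)·1.035) / (6) = -0.044
Iteration 2:
  x_1 = (4 - (-1)·1.035 - (-4)·-0.044) / (7) = 0.694
  x_2 = (3 - (2)·0.694 - (-3)·-0.044) / (7) = 0.211
  x_3 = (-5 - (-1)·0.694 - (-3)·0.211) / (6) = -0.612

(0.694, 0.211, -0.612)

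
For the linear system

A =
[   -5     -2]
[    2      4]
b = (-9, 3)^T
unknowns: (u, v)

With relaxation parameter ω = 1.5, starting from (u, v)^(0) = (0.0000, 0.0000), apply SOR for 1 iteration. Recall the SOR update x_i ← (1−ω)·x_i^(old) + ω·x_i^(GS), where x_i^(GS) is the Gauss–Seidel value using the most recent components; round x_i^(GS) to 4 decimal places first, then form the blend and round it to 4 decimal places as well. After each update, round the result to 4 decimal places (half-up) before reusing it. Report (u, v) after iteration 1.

(2.7000, -0.9000)

Iteration 1:
  u: GS value = (-9 - (-2)·0.0000) / (-5) = 1.8000;  u ← (1−ω)·0.0000 + ω·1.8000 = 2.7000
  v: GS value = (3 - (2)·2.7000) / (4) = -0.6000;  v ← (1−ω)·0.0000 + ω·-0.6000 = -0.9000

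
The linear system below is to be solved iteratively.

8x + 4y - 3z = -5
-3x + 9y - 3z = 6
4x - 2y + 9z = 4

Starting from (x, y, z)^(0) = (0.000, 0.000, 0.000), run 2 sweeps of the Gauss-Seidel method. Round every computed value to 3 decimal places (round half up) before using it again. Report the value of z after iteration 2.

Iteration 1:
  x = (-5 - (4)·0.000 - (-3)·0.000) / (8) = -0.625
  y = (6 - (-3)·-0.625 - (-3)·0.000) / (9) = 0.458
  z = (4 - (4)·-0.625 - (-2)·0.458) / (9) = 0.824
Iteration 2:
  x = (-5 - (4)·0.458 - (-3)·0.824) / (8) = -0.545
  y = (6 - (-3)·-0.545 - (-3)·0.824) / (9) = 0.760
  z = (4 - (4)·-0.545 - (-2)·0.760) / (9) = 0.856

0.856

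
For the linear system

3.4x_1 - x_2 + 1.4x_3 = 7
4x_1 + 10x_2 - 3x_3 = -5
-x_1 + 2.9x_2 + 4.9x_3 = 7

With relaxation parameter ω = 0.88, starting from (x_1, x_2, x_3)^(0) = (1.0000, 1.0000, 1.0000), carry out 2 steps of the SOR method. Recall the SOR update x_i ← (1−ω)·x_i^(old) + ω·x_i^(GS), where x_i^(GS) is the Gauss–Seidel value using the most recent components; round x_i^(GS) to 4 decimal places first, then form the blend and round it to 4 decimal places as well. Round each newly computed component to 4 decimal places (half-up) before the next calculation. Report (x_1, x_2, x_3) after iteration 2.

Iteration 1:
  x_1: GS value = (7 - (-1)·1.0000 - (1.4)·1.0000) / (3.4) = 1.9412;  x_1 ← (1−ω)·1.0000 + ω·1.9412 = 1.8283
  x_2: GS value = (-5 - (4)·1.8283 - (-3)·1.0000) / (10) = -0.9313;  x_2 ← (1−ω)·1.0000 + ω·-0.9313 = -0.6995
  x_3: GS value = (7 - (-1)·1.8283 - (2.9)·-0.6995) / (4.9) = 2.2157;  x_3 ← (1−ω)·1.0000 + ω·2.2157 = 2.0698
Iteration 2:
  x_1: GS value = (7 - (-1)·-0.6995 - (1.4)·2.0698) / (3.4) = 1.0008;  x_1 ← (1−ω)·1.8283 + ω·1.0008 = 1.1001
  x_2: GS value = (-5 - (4)·1.1001 - (-3)·2.0698) / (10) = -0.3191;  x_2 ← (1−ω)·-0.6995 + ω·-0.3191 = -0.3647
  x_3: GS value = (7 - (-1)·1.1001 - (2.9)·-0.3647) / (4.9) = 1.8689;  x_3 ← (1−ω)·2.0698 + ω·1.8689 = 1.8930

(1.1001, -0.3647, 1.8930)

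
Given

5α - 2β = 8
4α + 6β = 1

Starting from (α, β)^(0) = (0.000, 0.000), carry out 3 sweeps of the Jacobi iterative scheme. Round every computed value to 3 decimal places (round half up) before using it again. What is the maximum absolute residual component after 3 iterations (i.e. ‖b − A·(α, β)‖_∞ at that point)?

1.710

Iteration 1:
  α = (8 - (-2)·0.000) / (5) = 1.600
  β = (1 - (4)·0.000) / (6) = 0.167
Iteration 2:
  α = (8 - (-2)·0.167) / (5) = 1.667
  β = (1 - (4)·1.600) / (6) = -0.900
Iteration 3:
  α = (8 - (-2)·-0.900) / (5) = 1.240
  β = (1 - (4)·1.667) / (6) = -0.945
Residual b − A·x = (-0.090, 1.710); ∞-norm = 1.710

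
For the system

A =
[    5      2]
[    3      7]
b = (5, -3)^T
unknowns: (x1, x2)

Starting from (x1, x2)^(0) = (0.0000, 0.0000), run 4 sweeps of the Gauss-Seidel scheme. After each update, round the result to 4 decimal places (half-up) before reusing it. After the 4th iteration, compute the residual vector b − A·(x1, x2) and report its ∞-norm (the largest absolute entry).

0.0087

Iteration 1:
  x1 = (5 - (2)·0.0000) / (5) = 1.0000
  x2 = (-3 - (3)·1.0000) / (7) = -0.8571
Iteration 2:
  x1 = (5 - (2)·-0.8571) / (5) = 1.3428
  x2 = (-3 - (3)·1.3428) / (7) = -1.0041
Iteration 3:
  x1 = (5 - (2)·-1.0041) / (5) = 1.4016
  x2 = (-3 - (3)·1.4016) / (7) = -1.0293
Iteration 4:
  x1 = (5 - (2)·-1.0293) / (5) = 1.4117
  x2 = (-3 - (3)·1.4117) / (7) = -1.0336
Residual b − A·x = (0.0087, 0.0001); ∞-norm = 0.0087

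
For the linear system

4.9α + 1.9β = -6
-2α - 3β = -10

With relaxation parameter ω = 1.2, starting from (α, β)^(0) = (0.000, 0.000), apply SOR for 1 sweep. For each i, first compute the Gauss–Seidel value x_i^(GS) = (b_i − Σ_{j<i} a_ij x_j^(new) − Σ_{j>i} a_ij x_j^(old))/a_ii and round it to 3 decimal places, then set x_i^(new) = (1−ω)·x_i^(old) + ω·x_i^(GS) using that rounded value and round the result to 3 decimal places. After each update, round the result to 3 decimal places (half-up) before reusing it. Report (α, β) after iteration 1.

Iteration 1:
  α: GS value = (-6 - (1.9)·0.000) / (4.9) = -1.224;  α ← (1−ω)·0.000 + ω·-1.224 = -1.469
  β: GS value = (-10 - (-2)·-1.469) / (-3) = 4.313;  β ← (1−ω)·0.000 + ω·4.313 = 5.176

(-1.469, 5.176)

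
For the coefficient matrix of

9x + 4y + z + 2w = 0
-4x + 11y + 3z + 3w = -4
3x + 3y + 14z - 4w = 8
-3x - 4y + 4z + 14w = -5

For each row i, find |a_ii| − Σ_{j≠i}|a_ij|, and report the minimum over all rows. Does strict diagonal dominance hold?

1

row 1: |9| − (4+1+2) = 2
row 2: |11| − (4+3+3) = 1
row 3: |14| − (3+3+4) = 4
row 4: |14| − (3+4+4) = 3
minimum over rows = 1 → strictly diagonally dominant (convergence guaranteed)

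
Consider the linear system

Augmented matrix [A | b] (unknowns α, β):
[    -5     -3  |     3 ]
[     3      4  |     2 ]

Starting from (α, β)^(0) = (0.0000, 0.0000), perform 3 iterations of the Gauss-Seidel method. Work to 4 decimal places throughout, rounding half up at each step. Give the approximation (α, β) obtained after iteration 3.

(-1.4265, 1.5699)

Iteration 1:
  α = (3 - (-3)·0.0000) / (-5) = -0.6000
  β = (2 - (3)·-0.6000) / (4) = 0.9500
Iteration 2:
  α = (3 - (-3)·0.9500) / (-5) = -1.1700
  β = (2 - (3)·-1.1700) / (4) = 1.3775
Iteration 3:
  α = (3 - (-3)·1.3775) / (-5) = -1.4265
  β = (2 - (3)·-1.4265) / (4) = 1.5699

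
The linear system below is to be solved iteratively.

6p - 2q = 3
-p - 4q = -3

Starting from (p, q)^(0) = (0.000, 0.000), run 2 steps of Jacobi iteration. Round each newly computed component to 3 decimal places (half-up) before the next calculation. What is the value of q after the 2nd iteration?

Iteration 1:
  p = (3 - (-2)·0.000) / (6) = 0.500
  q = (-3 - (-1)·0.000) / (-4) = 0.750
Iteration 2:
  p = (3 - (-2)·0.750) / (6) = 0.750
  q = (-3 - (-1)·0.500) / (-4) = 0.625

0.625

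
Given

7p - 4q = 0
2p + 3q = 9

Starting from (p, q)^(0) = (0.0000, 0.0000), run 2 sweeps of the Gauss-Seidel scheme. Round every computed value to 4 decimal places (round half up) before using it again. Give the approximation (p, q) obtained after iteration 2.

Iteration 1:
  p = (0 - (-4)·0.0000) / (7) = 0.0000
  q = (9 - (2)·0.0000) / (3) = 3.0000
Iteration 2:
  p = (0 - (-4)·3.0000) / (7) = 1.7143
  q = (9 - (2)·1.7143) / (3) = 1.8571

(1.7143, 1.8571)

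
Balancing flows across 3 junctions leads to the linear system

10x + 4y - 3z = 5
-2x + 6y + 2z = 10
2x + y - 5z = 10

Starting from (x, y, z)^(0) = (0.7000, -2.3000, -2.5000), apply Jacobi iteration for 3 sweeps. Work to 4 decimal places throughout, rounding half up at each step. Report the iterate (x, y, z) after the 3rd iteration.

(-0.9023, 1.6460, -1.9756)

Iteration 1:
  x = (5 - (4)·-2.3000 - (-3)·-2.5000) / (10) = 0.6700
  y = (10 - (-2)·0.7000 - (2)·-2.5000) / (6) = 2.7333
  z = (10 - (2)·0.7000 - (1)·-2.3000) / (-5) = -2.1800
Iteration 2:
  x = (5 - (4)·2.7333 - (-3)·-2.1800) / (10) = -1.2473
  y = (10 - (-2)·0.6700 - (2)·-2.1800) / (6) = 2.6167
  z = (10 - (2)·0.6700 - (1)·2.7333) / (-5) = -1.1853
Iteration 3:
  x = (5 - (4)·2.6167 - (-3)·-1.1853) / (10) = -0.9023
  y = (10 - (-2)·-1.2473 - (2)·-1.1853) / (6) = 1.6460
  z = (10 - (2)·-1.2473 - (1)·2.6167) / (-5) = -1.9756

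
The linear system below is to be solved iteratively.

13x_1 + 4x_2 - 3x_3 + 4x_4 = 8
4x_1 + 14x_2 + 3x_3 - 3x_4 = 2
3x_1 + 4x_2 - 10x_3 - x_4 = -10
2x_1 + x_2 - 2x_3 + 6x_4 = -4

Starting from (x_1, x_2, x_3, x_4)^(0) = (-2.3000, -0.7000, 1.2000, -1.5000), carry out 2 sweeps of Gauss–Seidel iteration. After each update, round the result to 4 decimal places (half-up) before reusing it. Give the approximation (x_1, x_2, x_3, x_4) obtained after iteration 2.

Iteration 1:
  x_1 = (8 - (4)·-0.7000 - (-3)·1.2000 - (4)·-1.5000) / (13) = 1.5692
  x_2 = (2 - (4)·1.5692 - (3)·1.2000 - (-3)·-1.5000) / (14) = -0.8841
  x_3 = (-10 - (3)·1.5692 - (4)·-0.8841 - (-1)·-1.5000) / (-10) = 1.2671
  x_4 = (-4 - (2)·1.5692 - (1)·-0.8841 - (-2)·1.2671) / (6) = -0.6200
Iteration 2:
  x_1 = (8 - (4)·-0.8841 - (-3)·1.2671 - (4)·-0.6200) / (13) = 1.3706
  x_2 = (2 - (4)·1.3706 - (3)·1.2671 - (-3)·-0.6200) / (14) = -0.6531
  x_3 = (-10 - (3)·1.3706 - (4)·-0.6531 - (-1)·-0.6200) / (-10) = 1.2119
  x_4 = (-4 - (2)·1.3706 - (1)·-0.6531 - (-2)·1.2119) / (6) = -0.6107

(1.3706, -0.6531, 1.2119, -0.6107)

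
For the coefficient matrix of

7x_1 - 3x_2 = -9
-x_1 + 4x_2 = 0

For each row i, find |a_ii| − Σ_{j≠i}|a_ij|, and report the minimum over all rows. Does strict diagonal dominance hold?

row 1: |7| − (3) = 4
row 2: |4| − (1) = 3
minimum over rows = 3 → strictly diagonally dominant (convergence guaranteed)

3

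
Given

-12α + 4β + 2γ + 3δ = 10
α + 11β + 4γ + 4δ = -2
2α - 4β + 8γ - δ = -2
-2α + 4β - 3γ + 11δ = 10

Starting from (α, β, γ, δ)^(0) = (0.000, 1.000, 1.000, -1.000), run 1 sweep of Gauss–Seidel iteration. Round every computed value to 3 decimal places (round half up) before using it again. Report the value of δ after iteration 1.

0.770

Iteration 1:
  α = (10 - (4)·1.000 - (2)·1.000 - (3)·-1.000) / (-12) = -0.583
  β = (-2 - (1)·-0.583 - (4)·1.000 - (4)·-1.000) / (11) = -0.129
  γ = (-2 - (2)·-0.583 - (-4)·-0.129 - (-1)·-1.000) / (8) = -0.294
  δ = (10 - (-2)·-0.583 - (4)·-0.129 - (-3)·-0.294) / (11) = 0.770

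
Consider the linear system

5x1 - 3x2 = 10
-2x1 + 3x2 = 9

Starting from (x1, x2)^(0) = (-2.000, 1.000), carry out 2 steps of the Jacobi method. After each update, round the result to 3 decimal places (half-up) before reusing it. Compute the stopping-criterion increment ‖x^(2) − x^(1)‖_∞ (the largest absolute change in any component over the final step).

3.066

Iteration 1:
  x1 = (10 - (-3)·1.000) / (5) = 2.600
  x2 = (9 - (-2)·-2.000) / (3) = 1.667
Iteration 2:
  x1 = (10 - (-3)·1.667) / (5) = 3.000
  x2 = (9 - (-2)·2.600) / (3) = 4.733
Change: (0.400, 3.066) → max |·| = 3.066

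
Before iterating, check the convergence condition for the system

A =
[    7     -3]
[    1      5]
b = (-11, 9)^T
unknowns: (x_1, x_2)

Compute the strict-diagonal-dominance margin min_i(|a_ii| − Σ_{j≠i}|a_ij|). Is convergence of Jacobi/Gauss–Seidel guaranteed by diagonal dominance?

4

row 1: |7| − (3) = 4
row 2: |5| − (1) = 4
minimum over rows = 4 → strictly diagonally dominant (convergence guaranteed)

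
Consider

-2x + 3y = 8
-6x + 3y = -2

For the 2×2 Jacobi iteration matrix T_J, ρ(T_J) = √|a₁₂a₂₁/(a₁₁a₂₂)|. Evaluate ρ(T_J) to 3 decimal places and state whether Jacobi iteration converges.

a₁₂a₂₁/(a₁₁a₂₂) = (3)·(-6) / ((-2)·(3)) = 3.000000
ρ = √|3.000000| = √3.000000 = 1.732
ρ > 1, so Jacobi diverges

1.732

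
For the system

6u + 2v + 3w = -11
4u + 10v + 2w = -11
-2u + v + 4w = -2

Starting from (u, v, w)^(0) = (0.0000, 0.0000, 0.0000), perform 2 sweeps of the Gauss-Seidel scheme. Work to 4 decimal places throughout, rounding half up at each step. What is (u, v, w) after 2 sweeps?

Iteration 1:
  u = (-11 - (2)·0.0000 - (3)·0.0000) / (6) = -1.8333
  v = (-11 - (4)·-1.8333 - (2)·0.0000) / (10) = -0.3667
  w = (-2 - (-2)·-1.8333 - (1)·-0.3667) / (4) = -1.3250
Iteration 2:
  u = (-11 - (2)·-0.3667 - (3)·-1.3250) / (6) = -1.0486
  v = (-11 - (4)·-1.0486 - (2)·-1.3250) / (10) = -0.4156
  w = (-2 - (-2)·-1.0486 - (1)·-0.4156) / (4) = -0.9204

(-1.0486, -0.4156, -0.9204)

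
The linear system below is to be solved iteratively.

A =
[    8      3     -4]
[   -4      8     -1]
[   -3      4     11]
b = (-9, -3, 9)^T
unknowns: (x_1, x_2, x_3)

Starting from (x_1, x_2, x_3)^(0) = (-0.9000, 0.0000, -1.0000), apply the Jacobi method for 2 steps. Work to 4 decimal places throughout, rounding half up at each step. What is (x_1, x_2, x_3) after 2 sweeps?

Iteration 1:
  x_1 = (-9 - (3)·0.0000 - (-4)·-1.0000) / (8) = -1.6250
  x_2 = (-3 - (-4)·-0.9000 - (-1)·-1.0000) / (8) = -0.9500
  x_3 = (9 - (-3)·-0.9000 - (4)·0.0000) / (11) = 0.5727
Iteration 2:
  x_1 = (-9 - (3)·-0.9500 - (-4)·0.5727) / (8) = -0.4824
  x_2 = (-3 - (-4)·-1.6250 - (-1)·0.5727) / (8) = -1.1159
  x_3 = (9 - (-3)·-1.6250 - (4)·-0.9500) / (11) = 0.7205

(-0.4824, -1.1159, 0.7205)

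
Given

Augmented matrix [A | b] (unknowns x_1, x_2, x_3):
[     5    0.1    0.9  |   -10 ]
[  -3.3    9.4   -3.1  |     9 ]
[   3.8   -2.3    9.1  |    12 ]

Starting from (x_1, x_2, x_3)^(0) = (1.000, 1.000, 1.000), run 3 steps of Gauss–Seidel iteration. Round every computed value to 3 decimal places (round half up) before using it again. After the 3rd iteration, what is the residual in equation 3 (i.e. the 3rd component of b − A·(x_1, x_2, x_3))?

Iteration 1:
  x_1 = (-10 - (0.1)·1.000 - (0.9)·1.000) / (5) = -2.200
  x_2 = (9 - (-3.3)·-2.200 - (-3.1)·1.000) / (9.4) = 0.515
  x_3 = (12 - (3.8)·-2.200 - (-2.3)·0.515) / (9.1) = 2.368
Iteration 2:
  x_1 = (-10 - (0.1)·0.515 - (0.9)·2.368) / (5) = -2.437
  x_2 = (9 - (-3.3)·-2.437 - (-3.1)·2.368) / (9.4) = 0.883
  x_3 = (12 - (3.8)·-2.437 - (-2.3)·0.883) / (9.1) = 2.560
Iteration 3:
  x_1 = (-10 - (0.1)·0.883 - (0.9)·2.560) / (5) = -2.478
  x_2 = (9 - (-3.3)·-2.478 - (-3.1)·2.560) / (9.4) = 0.932
  x_3 = (12 - (3.8)·-2.478 - (-2.3)·0.932) / (9.1) = 2.589
Residual b − A·x = (-0.033, 0.088, 0.000)

0.000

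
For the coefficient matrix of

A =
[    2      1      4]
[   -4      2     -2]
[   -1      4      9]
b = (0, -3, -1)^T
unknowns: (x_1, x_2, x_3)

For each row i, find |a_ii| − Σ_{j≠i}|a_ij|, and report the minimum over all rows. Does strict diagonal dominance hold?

-4

row 1: |2| − (1+4) = -3
row 2: |2| − (4+2) = -4
row 3: |9| − (1+4) = 4
minimum over rows = -4 → not strictly diagonally dominant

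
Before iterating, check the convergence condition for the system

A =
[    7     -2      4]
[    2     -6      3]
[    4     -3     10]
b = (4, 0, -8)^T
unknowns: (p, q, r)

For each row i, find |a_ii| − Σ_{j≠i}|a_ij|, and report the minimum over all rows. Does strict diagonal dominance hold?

row 1: |7| − (2+4) = 1
row 2: |-6| − (2+3) = 1
row 3: |10| − (4+3) = 3
minimum over rows = 1 → strictly diagonally dominant (convergence guaranteed)

1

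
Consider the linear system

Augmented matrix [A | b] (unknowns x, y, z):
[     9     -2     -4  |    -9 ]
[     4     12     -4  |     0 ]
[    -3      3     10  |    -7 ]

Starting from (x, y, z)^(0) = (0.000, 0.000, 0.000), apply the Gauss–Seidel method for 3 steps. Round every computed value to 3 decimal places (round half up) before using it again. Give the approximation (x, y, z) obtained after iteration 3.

(-1.490, 0.111, -1.180)

Iteration 1:
  x = (-9 - (-2)·0.000 - (-4)·0.000) / (9) = -1.000
  y = (0 - (4)·-1.000 - (-4)·0.000) / (12) = 0.333
  z = (-7 - (-3)·-1.000 - (3)·0.333) / (10) = -1.100
Iteration 2:
  x = (-9 - (-2)·0.333 - (-4)·-1.100) / (9) = -1.415
  y = (0 - (4)·-1.415 - (-4)·-1.100) / (12) = 0.105
  z = (-7 - (-3)·-1.415 - (3)·0.105) / (10) = -1.156
Iteration 3:
  x = (-9 - (-2)·0.105 - (-4)·-1.156) / (9) = -1.490
  y = (0 - (4)·-1.490 - (-4)·-1.156) / (12) = 0.111
  z = (-7 - (-3)·-1.490 - (3)·0.111) / (10) = -1.180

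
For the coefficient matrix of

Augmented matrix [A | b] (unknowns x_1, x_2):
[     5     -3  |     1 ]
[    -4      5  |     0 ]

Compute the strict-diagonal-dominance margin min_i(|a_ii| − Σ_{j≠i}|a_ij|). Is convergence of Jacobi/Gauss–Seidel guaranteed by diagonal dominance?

row 1: |5| − (3) = 2
row 2: |5| − (4) = 1
minimum over rows = 1 → strictly diagonally dominant (convergence guaranteed)

1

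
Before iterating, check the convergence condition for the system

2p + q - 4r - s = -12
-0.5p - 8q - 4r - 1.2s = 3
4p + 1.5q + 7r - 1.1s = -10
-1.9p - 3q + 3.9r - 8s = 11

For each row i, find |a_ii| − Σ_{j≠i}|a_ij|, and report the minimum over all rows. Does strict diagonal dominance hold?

-4

row 1: |2| − (1+4+1) = -4
row 2: |-8| − (0.5+4+1.2) = 2.3
row 3: |7| − (4+1.5+1.1) = 0.4
row 4: |-8| − (1.9+3+3.9) = -0.8
minimum over rows = -4 → not strictly diagonally dominant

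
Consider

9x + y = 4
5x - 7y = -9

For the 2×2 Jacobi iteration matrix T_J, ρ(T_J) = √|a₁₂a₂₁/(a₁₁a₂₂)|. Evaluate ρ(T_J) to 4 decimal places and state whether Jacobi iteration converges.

a₁₂a₂₁/(a₁₁a₂₂) = (1)·(5) / ((9)·(-7)) = -0.079365
ρ = √|-0.079365| = √0.079365 = 0.2817
ρ < 1, so Jacobi converges

0.2817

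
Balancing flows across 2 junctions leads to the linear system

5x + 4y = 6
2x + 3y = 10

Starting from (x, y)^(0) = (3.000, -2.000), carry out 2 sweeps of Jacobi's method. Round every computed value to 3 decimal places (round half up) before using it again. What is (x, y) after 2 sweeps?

Iteration 1:
  x = (6 - (4)·-2.000) / (5) = 2.800
  y = (10 - (2)·3.000) / (3) = 1.333
Iteration 2:
  x = (6 - (4)·1.333) / (5) = 0.134
  y = (10 - (2)·2.800) / (3) = 1.467

(0.134, 1.467)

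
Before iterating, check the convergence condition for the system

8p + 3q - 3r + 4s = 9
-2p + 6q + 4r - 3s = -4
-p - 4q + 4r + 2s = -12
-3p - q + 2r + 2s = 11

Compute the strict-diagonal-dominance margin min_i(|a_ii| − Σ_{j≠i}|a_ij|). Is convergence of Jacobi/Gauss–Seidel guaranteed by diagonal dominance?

-4

row 1: |8| − (3+3+4) = -2
row 2: |6| − (2+4+3) = -3
row 3: |4| − (1+4+2) = -3
row 4: |2| − (3+1+2) = -4
minimum over rows = -4 → not strictly diagonally dominant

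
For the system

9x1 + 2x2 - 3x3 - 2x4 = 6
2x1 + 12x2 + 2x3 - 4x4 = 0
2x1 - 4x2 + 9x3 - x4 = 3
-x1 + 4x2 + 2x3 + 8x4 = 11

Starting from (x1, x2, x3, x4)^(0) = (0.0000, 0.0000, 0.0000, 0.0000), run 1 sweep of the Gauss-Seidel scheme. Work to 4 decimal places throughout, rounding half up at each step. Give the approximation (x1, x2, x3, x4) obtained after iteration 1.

Iteration 1:
  x1 = (6 - (2)·0.0000 - (-3)·0.0000 - (-2)·0.0000) / (9) = 0.6667
  x2 = (0 - (2)·0.6667 - (2)·0.0000 - (-4)·0.0000) / (12) = -0.1111
  x3 = (3 - (2)·0.6667 - (-4)·-0.1111 - (-1)·0.0000) / (9) = 0.1358
  x4 = (11 - (-1)·0.6667 - (4)·-0.1111 - (2)·0.1358) / (8) = 1.4799

(0.6667, -0.1111, 0.1358, 1.4799)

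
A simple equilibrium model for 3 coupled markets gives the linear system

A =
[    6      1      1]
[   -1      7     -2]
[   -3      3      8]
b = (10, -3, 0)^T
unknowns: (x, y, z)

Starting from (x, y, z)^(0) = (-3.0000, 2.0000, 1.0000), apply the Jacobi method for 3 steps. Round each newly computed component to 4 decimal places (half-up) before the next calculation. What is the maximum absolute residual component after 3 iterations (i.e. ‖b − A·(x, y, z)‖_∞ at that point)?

Iteration 1:
  x = (10 - (1)·2.0000 - (1)·1.0000) / (6) = 1.1667
  y = (-3 - (-1)·-3.0000 - (-2)·1.0000) / (7) = -0.5714
  z = (0 - (-3)·-3.0000 - (3)·2.0000) / (8) = -1.8750
Iteration 2:
  x = (10 - (1)·-0.5714 - (1)·-1.8750) / (6) = 2.0744
  y = (-3 - (-1)·1.1667 - (-2)·-1.8750) / (7) = -0.7976
  z = (0 - (-3)·1.1667 - (3)·-0.5714) / (8) = 0.6518
Iteration 3:
  x = (10 - (1)·-0.7976 - (1)·0.6518) / (6) = 1.6910
  y = (-3 - (-1)·2.0744 - (-2)·0.6518) / (7) = 0.0540
  z = (0 - (-3)·2.0744 - (3)·-0.7976) / (8) = 1.0770
Residual b − A·x = (-1.2770, 0.4670, -3.7050); ∞-norm = 3.7050

3.7050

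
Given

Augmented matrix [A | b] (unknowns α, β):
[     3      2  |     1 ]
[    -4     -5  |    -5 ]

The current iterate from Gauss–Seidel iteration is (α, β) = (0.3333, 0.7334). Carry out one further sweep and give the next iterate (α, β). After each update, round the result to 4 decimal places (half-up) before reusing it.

One sweep:
  α = (1 - (2)·0.7334) / (3) = -0.1556
  β = (-5 - (-4)·-0.1556) / (-5) = 1.1245

(-0.1556, 1.1245)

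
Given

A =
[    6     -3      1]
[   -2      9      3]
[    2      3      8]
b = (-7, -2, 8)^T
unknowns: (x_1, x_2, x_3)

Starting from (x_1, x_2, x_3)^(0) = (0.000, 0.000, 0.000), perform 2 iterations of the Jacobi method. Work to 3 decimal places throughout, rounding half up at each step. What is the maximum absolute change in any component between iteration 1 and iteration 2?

0.593

Iteration 1:
  x_1 = (-7 - (-3)·0.000 - (1)·0.000) / (6) = -1.167
  x_2 = (-2 - (-2)·0.000 - (3)·0.000) / (9) = -0.222
  x_3 = (8 - (2)·0.000 - (3)·0.000) / (8) = 1.000
Iteration 2:
  x_1 = (-7 - (-3)·-0.222 - (1)·1.000) / (6) = -1.444
  x_2 = (-2 - (-2)·-1.167 - (3)·1.000) / (9) = -0.815
  x_3 = (8 - (2)·-1.167 - (3)·-0.222) / (8) = 1.375
Change: (-0.277, -0.593, 0.375) → max |·| = 0.593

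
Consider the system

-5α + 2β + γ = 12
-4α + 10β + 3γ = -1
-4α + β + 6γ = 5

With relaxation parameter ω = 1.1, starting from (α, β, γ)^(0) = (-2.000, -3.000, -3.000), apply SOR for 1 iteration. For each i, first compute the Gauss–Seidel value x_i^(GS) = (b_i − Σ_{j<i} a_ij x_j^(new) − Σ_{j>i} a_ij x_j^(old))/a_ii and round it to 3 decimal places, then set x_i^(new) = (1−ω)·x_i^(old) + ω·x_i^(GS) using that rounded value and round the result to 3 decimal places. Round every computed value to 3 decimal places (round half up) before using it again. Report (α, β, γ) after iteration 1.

(-4.420, -0.765, -1.885)

Iteration 1:
  α: GS value = (12 - (2)·-3.000 - (1)·-3.000) / (-5) = -4.200;  α ← (1−ω)·-2.000 + ω·-4.200 = -4.420
  β: GS value = (-1 - (-4)·-4.420 - (3)·-3.000) / (10) = -0.968;  β ← (1−ω)·-3.000 + ω·-0.968 = -0.765
  γ: GS value = (5 - (-4)·-4.420 - (1)·-0.765) / (6) = -1.986;  γ ← (1−ω)·-3.000 + ω·-1.986 = -1.885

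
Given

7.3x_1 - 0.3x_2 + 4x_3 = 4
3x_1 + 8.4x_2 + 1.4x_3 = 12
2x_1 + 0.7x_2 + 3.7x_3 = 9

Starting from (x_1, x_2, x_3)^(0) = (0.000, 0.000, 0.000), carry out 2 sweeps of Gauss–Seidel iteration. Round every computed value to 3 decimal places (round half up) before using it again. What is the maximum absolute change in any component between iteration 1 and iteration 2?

Iteration 1:
  x_1 = (4 - (-0.3)·0.000 - (4)·0.000) / (7.3) = 0.548
  x_2 = (12 - (3)·0.548 - (1.4)·0.000) / (8.4) = 1.233
  x_3 = (9 - (2)·0.548 - (0.7)·1.233) / (3.7) = 1.903
Iteration 2:
  x_1 = (4 - (-0.3)·1.233 - (4)·1.903) / (7.3) = -0.444
  x_2 = (12 - (3)·-0.444 - (1.4)·1.903) / (8.4) = 1.270
  x_3 = (9 - (2)·-0.444 - (0.7)·1.270) / (3.7) = 2.432
Change: (-0.992, 0.037, 0.529) → max |·| = 0.992

0.992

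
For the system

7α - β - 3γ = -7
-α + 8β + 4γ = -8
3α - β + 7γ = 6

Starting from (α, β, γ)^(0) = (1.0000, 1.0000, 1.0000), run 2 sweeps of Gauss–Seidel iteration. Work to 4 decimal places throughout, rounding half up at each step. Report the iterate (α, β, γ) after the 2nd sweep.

(-0.8710, -1.5183, 1.0135)

Iteration 1:
  α = (-7 - (-1)·1.0000 - (-3)·1.0000) / (7) = -0.4286
  β = (-8 - (-1)·-0.4286 - (4)·1.0000) / (8) = -1.5536
  γ = (6 - (3)·-0.4286 - (-1)·-1.5536) / (7) = 0.8189
Iteration 2:
  α = (-7 - (-1)·-1.5536 - (-3)·0.8189) / (7) = -0.8710
  β = (-8 - (-1)·-0.8710 - (4)·0.8189) / (8) = -1.5183
  γ = (6 - (3)·-0.8710 - (-1)·-1.5183) / (7) = 1.0135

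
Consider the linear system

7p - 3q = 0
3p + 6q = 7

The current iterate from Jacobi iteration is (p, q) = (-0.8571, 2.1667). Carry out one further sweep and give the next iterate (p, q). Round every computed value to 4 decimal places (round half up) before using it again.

One sweep:
  p = (0 - (-3)·2.1667) / (7) = 0.9286
  q = (7 - (3)·-0.8571) / (6) = 1.5952

(0.9286, 1.5952)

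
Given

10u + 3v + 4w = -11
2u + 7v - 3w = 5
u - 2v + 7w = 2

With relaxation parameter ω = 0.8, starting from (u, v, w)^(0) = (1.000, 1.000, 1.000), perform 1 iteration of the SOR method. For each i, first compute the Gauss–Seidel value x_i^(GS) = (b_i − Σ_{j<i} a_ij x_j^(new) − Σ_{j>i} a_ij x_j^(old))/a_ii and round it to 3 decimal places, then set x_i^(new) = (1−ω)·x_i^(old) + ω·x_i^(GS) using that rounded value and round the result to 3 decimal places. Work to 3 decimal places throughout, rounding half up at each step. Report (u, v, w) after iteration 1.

Iteration 1:
  u: GS value = (-11 - (3)·1.000 - (4)·1.000) / (10) = -1.800;  u ← (1−ω)·1.000 + ω·-1.800 = -1.240
  v: GS value = (5 - (2)·-1.240 - (-3)·1.000) / (7) = 1.497;  v ← (1−ω)·1.000 + ω·1.497 = 1.398
  w: GS value = (2 - (1)·-1.240 - (-2)·1.398) / (7) = 0.862;  w ← (1−ω)·1.000 + ω·0.862 = 0.890

(-1.240, 1.398, 0.890)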